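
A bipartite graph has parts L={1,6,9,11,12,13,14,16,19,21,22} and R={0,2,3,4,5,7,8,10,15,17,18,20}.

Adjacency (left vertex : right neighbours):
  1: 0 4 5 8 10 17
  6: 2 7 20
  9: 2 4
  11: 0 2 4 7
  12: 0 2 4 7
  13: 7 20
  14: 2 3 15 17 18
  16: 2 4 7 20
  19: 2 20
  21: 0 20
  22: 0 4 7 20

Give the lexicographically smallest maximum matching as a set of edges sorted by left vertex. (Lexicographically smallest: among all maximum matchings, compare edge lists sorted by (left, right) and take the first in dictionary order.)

Lex-smallest maximum matching: {(1,5), (6,2), (9,4), (11,0), (12,7), (13,20), (14,3)}

|M| = 7 (so the lex-smallest maximum matching has 7 edges)
process left vertices in ascending order; for each, take the smallest-labelled available neighbour that still permits 7 edges overall, or leave it unmatched if none does
lex-smallest matching: {1-5, 6-2, 9-4, 11-0, 12-7, 13-20, 14-3}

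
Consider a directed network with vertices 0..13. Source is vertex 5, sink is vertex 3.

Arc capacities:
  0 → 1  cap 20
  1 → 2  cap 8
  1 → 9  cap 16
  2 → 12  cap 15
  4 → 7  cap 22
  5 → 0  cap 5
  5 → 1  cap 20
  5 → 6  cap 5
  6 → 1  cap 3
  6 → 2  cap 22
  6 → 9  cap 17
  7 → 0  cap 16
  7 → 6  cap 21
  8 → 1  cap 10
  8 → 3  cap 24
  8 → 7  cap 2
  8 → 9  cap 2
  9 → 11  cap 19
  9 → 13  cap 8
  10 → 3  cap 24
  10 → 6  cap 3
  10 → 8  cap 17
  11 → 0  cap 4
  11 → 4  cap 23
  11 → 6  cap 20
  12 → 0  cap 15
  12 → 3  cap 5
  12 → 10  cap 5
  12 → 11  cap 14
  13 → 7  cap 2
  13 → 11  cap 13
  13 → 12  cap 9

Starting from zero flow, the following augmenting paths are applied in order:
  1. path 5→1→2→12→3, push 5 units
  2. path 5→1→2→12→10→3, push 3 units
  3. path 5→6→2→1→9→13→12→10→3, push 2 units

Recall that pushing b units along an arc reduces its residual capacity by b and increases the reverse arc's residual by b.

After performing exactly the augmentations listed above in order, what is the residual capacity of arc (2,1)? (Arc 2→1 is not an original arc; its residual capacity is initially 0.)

after path 1 (5→1→2→12→3, push 5): res(2,1)=5
after path 2 (5→1→2→12→10→3, push 3): res(2,1)=8
after path 3 (5→6→2→1→9→13→12→10→3, push 2): res(2,1)=6

Residual capacity of (2,1): 6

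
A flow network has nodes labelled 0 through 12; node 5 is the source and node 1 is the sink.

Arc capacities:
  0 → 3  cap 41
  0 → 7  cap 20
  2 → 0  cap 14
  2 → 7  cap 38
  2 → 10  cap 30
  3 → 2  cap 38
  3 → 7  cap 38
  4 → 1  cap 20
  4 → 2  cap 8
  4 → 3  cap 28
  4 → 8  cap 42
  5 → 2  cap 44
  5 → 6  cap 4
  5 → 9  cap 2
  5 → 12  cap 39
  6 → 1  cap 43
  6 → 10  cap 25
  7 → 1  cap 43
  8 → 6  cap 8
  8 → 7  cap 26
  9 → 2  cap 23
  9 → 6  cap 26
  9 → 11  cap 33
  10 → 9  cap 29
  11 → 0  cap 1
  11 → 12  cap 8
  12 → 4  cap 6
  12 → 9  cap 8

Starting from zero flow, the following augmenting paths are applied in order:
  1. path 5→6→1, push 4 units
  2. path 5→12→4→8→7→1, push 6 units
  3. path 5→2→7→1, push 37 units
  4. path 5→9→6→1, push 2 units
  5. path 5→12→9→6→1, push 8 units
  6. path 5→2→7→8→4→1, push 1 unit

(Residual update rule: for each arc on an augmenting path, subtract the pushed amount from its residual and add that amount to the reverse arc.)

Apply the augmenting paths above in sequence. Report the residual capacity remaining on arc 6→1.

after path 1 (5→6→1, push 4): res(6,1)=39
after path 2 (5→12→4→8→7→1, push 6): res(6,1)=39
after path 3 (5→2→7→1, push 37): res(6,1)=39
after path 4 (5→9→6→1, push 2): res(6,1)=37
after path 5 (5→12→9→6→1, push 8): res(6,1)=29
after path 6 (5→2→7→8→4→1, push 1): res(6,1)=29

Residual capacity of (6,1): 29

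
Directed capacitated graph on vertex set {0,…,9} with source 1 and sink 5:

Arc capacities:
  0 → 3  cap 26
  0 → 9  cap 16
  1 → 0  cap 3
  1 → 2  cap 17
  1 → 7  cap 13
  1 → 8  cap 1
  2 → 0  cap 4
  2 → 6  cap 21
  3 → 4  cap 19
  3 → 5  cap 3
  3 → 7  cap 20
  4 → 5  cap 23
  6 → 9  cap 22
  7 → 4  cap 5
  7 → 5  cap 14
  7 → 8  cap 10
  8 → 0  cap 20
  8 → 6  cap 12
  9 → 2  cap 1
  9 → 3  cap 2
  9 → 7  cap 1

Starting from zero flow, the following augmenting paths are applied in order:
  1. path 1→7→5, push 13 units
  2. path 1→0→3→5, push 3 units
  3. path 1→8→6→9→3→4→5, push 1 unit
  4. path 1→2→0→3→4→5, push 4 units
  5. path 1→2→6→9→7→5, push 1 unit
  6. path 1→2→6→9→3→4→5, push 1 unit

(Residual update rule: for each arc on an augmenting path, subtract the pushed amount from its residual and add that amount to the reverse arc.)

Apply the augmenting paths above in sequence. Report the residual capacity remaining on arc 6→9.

Residual capacity of (6,9): 19

after path 1 (1→7→5, push 13): res(6,9)=22
after path 2 (1→0→3→5, push 3): res(6,9)=22
after path 3 (1→8→6→9→3→4→5, push 1): res(6,9)=21
after path 4 (1→2→0→3→4→5, push 4): res(6,9)=21
after path 5 (1→2→6→9→7→5, push 1): res(6,9)=20
after path 6 (1→2→6→9→3→4→5, push 1): res(6,9)=19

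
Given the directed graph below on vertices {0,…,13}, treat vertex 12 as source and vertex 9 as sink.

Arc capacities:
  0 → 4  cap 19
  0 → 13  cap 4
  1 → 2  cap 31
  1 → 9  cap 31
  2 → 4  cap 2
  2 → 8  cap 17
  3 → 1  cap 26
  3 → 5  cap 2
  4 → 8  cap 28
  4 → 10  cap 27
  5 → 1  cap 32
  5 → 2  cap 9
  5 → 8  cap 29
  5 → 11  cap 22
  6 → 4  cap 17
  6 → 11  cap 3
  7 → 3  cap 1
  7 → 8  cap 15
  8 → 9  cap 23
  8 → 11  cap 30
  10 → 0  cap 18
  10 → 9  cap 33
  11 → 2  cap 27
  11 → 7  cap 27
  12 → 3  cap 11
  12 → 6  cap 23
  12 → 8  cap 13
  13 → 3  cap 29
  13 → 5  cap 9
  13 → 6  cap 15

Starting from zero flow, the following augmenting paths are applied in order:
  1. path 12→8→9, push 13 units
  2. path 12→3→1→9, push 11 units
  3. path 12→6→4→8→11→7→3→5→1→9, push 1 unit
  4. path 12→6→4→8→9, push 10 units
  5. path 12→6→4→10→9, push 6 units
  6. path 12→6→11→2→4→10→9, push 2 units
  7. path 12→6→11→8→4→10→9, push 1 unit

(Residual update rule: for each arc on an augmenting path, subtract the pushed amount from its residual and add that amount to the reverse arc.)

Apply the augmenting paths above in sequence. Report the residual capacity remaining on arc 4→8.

Residual capacity of (4,8): 18

after path 1 (12→8→9, push 13): res(4,8)=28
after path 2 (12→3→1→9, push 11): res(4,8)=28
after path 3 (12→6→4→8→11→7→3→5→1→9, push 1): res(4,8)=27
after path 4 (12→6→4→8→9, push 10): res(4,8)=17
after path 5 (12→6→4→10→9, push 6): res(4,8)=17
after path 6 (12→6→11→2→4→10→9, push 2): res(4,8)=17
after path 7 (12→6→11→8→4→10→9, push 1): res(4,8)=18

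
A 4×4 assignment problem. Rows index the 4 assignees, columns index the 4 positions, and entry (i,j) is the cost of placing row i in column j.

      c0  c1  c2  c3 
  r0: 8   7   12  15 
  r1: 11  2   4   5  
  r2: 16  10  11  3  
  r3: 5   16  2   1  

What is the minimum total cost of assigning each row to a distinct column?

optimal assignment: row0→col0 (cost 8), row1→col1 (cost 2), row2→col3 (cost 3), row3→col2 (cost 2)
total = 8 + 2 + 3 + 2 = 15

Minimum assignment cost: 15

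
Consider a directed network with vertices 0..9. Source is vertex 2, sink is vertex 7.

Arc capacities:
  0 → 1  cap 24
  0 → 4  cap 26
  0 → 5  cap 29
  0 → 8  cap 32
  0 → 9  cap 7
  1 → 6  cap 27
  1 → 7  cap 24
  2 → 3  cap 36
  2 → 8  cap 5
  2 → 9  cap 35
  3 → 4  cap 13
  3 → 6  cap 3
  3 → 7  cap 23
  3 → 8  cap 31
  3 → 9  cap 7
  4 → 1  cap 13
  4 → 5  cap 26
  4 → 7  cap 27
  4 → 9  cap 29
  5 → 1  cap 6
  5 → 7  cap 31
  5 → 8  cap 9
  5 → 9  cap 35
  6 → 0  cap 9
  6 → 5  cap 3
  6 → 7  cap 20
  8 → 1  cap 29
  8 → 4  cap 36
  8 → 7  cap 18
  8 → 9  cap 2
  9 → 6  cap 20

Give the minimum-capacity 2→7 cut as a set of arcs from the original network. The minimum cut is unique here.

Min-cut arcs: {(2,3), (2,8), (9,6)} (total capacity 61)

augment #1: 2→3→7 push 23
augment #2: 2→8→7 push 5
augment #3: 2→3→4→7 push 13
augment #4: 2→9→6→7 push 20
max flow = 61; residual-reachable set from 2 gives S-side
cut edges (S→T): {(2,3), (2,8), (9,6)} total cap 61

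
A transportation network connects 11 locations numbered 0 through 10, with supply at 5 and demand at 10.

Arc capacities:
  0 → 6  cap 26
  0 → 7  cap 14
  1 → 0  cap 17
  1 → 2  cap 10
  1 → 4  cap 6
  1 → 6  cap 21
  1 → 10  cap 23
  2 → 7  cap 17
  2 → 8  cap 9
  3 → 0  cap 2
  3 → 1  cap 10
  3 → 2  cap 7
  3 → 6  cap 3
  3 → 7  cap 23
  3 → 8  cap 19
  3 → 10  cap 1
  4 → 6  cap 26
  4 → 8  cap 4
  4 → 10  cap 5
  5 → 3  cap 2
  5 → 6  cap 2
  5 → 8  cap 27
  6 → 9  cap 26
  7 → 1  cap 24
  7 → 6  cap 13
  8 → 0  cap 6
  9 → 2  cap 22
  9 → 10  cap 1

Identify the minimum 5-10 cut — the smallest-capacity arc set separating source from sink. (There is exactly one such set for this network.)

augment #1: 5→3→10 push 1
augment #2: 5→3→1→10 push 1
augment #3: 5→6→9→10 push 1
augment #4: 5→8→0→7→1→10 push 6
augment #5: 5→6→9→2→7→1→10 push 1
max flow = 10; residual-reachable set from 5 gives S-side
cut edges (S→T): {(5,3), (5,6), (8,0)} total cap 10

Min-cut arcs: {(5,3), (5,6), (8,0)} (total capacity 10)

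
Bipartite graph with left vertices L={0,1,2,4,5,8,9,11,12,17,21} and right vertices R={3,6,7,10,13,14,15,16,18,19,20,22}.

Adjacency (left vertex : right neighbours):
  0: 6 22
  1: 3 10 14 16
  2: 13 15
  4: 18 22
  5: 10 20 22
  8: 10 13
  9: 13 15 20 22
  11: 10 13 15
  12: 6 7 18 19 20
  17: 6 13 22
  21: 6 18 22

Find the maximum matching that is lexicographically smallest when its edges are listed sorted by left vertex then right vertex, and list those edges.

Lex-smallest maximum matching: {(0,6), (1,3), (2,13), (4,18), (5,10), (9,20), (11,15), (12,7), (17,22)}

|M| = 9 (so the lex-smallest maximum matching has 9 edges)
process left vertices in ascending order; for each, take the smallest-labelled available neighbour that still permits 9 edges overall, or leave it unmatched if none does
lex-smallest matching: {0-6, 1-3, 2-13, 4-18, 5-10, 9-20, 11-15, 12-7, 17-22}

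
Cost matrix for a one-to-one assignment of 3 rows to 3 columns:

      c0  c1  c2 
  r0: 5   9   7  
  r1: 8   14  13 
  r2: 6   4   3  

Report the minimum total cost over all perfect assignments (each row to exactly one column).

Minimum assignment cost: 19

optimal assignment: row0→col2 (cost 7), row1→col0 (cost 8), row2→col1 (cost 4)
total = 7 + 8 + 4 = 19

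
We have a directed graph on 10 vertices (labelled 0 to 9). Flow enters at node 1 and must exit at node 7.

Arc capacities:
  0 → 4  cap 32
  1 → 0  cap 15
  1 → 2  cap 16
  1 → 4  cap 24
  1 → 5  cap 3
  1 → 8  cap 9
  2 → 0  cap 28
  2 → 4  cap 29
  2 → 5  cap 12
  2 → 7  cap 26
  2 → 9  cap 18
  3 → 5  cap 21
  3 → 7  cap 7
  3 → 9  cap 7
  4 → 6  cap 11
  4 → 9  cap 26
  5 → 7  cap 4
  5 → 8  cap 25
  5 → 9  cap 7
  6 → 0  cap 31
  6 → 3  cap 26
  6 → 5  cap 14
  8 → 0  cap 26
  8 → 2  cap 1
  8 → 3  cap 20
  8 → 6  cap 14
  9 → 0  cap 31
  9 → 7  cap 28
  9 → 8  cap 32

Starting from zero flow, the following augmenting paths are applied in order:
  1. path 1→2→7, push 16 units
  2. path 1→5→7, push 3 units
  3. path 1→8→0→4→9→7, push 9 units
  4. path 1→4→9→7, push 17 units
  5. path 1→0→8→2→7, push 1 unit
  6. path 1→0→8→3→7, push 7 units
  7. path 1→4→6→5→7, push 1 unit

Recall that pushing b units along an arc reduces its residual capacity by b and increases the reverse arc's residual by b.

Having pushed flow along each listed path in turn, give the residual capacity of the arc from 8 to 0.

Residual capacity of (8,0): 25

after path 1 (1→2→7, push 16): res(8,0)=26
after path 2 (1→5→7, push 3): res(8,0)=26
after path 3 (1→8→0→4→9→7, push 9): res(8,0)=17
after path 4 (1→4→9→7, push 17): res(8,0)=17
after path 5 (1→0→8→2→7, push 1): res(8,0)=18
after path 6 (1→0→8→3→7, push 7): res(8,0)=25
after path 7 (1→4→6→5→7, push 1): res(8,0)=25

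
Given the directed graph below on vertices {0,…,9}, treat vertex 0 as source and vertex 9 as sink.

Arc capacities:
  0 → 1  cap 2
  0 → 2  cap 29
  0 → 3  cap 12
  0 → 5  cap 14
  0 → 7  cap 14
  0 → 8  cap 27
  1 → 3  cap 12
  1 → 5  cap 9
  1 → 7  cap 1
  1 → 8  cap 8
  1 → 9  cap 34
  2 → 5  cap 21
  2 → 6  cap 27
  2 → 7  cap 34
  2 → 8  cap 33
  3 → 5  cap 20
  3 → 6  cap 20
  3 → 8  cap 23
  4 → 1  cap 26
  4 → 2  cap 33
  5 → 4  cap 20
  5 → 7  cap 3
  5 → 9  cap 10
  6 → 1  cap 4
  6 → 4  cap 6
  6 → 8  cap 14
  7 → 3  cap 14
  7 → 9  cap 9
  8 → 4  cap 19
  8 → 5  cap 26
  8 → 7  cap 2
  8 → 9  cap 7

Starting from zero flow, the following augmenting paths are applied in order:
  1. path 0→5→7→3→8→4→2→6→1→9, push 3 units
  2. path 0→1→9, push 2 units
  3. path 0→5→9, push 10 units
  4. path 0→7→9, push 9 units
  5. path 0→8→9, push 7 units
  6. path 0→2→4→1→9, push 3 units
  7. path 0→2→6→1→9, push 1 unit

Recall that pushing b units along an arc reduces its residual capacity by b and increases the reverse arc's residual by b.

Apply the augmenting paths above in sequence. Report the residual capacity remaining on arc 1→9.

after path 1 (0→5→7→3→8→4→2→6→1→9, push 3): res(1,9)=31
after path 2 (0→1→9, push 2): res(1,9)=29
after path 3 (0→5→9, push 10): res(1,9)=29
after path 4 (0→7→9, push 9): res(1,9)=29
after path 5 (0→8→9, push 7): res(1,9)=29
after path 6 (0→2→4→1→9, push 3): res(1,9)=26
after path 7 (0→2→6→1→9, push 1): res(1,9)=25

Residual capacity of (1,9): 25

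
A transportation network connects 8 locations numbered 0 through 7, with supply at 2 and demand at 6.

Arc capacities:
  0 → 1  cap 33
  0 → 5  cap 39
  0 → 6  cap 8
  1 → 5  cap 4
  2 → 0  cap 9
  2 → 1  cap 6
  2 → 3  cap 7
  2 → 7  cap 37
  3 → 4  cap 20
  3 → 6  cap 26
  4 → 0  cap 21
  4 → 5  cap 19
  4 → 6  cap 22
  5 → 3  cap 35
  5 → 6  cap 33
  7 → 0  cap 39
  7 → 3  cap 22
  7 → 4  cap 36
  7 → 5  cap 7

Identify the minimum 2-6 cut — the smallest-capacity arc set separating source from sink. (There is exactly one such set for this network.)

augment #1: 2→0→6 push 8
augment #2: 2→3→6 push 7
augment #3: 2→0→5→6 push 1
augment #4: 2→1→5→6 push 4
augment #5: 2→7→3→6 push 19
augment #6: 2→7→4→6 push 18
max flow = 57; residual-reachable set from 2 gives S-side
cut edges (S→T): {(1,5), (2,0), (2,3), (2,7)} total cap 57

Min-cut arcs: {(1,5), (2,0), (2,3), (2,7)} (total capacity 57)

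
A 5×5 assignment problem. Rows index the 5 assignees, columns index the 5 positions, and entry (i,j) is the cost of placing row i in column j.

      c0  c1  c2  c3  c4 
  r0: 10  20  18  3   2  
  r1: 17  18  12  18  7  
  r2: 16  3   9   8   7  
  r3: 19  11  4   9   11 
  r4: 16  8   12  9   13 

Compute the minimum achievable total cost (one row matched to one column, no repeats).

one of 2 optimal assignments: row0→col0 (cost 10), row1→col4 (cost 7), row2→col1 (cost 3), row3→col2 (cost 4), row4→col3 (cost 9)
total = 10 + 7 + 3 + 4 + 9 = 33

Minimum assignment cost: 33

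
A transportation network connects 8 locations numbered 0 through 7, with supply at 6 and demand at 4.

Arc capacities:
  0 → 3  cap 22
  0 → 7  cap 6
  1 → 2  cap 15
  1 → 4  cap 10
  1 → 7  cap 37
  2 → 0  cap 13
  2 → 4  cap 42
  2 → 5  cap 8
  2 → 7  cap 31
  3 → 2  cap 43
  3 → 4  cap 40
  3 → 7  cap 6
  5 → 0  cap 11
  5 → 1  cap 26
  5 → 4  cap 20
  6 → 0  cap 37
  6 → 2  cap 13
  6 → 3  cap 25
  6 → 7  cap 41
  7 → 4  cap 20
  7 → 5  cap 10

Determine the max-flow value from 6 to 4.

augment #1: 6→2→4 bottleneck 13, total now 13
augment #2: 6→3→4 bottleneck 25, total now 38
augment #3: 6→7→4 bottleneck 20, total now 58
augment #4: 6→0→3→4 bottleneck 15, total now 73
augment #5: 6→7→5→4 bottleneck 10, total now 83
augment #6: 6→0→3→2→4 bottleneck 7, total now 90

Maximum flow value: 90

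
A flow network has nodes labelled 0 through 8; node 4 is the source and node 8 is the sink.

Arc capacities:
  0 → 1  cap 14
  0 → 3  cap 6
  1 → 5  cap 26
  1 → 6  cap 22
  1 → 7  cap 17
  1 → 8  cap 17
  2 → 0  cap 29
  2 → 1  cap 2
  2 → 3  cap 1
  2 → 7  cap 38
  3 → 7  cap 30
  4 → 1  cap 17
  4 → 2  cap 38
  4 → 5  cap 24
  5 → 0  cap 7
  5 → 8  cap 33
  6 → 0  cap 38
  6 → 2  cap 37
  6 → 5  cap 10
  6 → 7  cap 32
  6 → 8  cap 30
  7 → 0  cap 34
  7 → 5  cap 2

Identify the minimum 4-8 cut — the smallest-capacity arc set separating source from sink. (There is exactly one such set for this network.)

augment #1: 4→1→8 push 17
augment #2: 4→5→8 push 24
augment #3: 4→2→1→5→8 push 2
augment #4: 4→2→7→5→8 push 2
augment #5: 4→2→0→1→5→8 push 5
augment #6: 4→2→0→1→6→8 push 9
max flow = 59; residual-reachable set from 4 gives S-side
cut edges (S→T): {(0,1), (2,1), (4,1), (4,5), (7,5)} total cap 59

Min-cut arcs: {(0,1), (2,1), (4,1), (4,5), (7,5)} (total capacity 59)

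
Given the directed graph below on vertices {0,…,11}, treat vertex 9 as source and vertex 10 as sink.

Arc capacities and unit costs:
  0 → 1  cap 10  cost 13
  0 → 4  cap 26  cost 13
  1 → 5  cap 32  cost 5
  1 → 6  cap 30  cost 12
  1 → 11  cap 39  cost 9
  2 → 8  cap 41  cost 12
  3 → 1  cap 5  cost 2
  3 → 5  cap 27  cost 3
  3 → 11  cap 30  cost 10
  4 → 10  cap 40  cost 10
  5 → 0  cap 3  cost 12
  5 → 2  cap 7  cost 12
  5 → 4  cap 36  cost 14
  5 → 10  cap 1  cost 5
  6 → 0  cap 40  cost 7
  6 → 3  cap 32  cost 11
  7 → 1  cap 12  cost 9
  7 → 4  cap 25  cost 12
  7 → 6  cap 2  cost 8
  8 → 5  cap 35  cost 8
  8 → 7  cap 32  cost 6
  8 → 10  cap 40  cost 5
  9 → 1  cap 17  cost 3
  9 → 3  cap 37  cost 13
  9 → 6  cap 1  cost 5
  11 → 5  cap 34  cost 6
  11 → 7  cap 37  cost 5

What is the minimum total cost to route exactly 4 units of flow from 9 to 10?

Minimum cost for 4 units: 109

shortest-cost path #1: 9→1→5→10 push 1 @ unit cost 13 (adds 13)
shortest-cost path #2: 9→1→5→4→10 push 3 @ unit cost 32 (adds 96)
total cost = 109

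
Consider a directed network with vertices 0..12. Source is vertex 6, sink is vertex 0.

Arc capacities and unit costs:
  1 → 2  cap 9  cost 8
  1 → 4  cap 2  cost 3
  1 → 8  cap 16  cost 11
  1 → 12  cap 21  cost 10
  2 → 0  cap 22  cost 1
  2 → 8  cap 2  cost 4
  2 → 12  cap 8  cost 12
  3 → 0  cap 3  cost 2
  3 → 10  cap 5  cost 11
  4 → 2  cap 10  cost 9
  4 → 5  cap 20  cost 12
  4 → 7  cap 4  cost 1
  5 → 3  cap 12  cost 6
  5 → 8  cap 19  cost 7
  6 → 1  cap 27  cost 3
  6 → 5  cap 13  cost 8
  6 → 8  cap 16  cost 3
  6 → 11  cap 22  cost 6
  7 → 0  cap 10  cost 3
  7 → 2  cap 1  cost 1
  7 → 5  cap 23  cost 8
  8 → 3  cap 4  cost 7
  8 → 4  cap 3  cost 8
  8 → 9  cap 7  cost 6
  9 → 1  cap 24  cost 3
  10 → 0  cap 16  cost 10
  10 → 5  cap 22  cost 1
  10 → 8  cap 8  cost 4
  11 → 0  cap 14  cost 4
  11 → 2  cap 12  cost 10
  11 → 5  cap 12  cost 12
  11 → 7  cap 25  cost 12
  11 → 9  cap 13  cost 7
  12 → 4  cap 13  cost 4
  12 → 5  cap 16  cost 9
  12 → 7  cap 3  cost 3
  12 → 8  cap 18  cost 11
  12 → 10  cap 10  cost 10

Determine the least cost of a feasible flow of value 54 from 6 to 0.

Minimum cost for 54 units: 912

shortest-cost path #1: 6→1→4→7→2→0 push 1 @ unit cost 9 (adds 9)
shortest-cost path #2: 6→11→0 push 14 @ unit cost 10 (adds 140)
shortest-cost path #3: 6→1→4→7→0 push 1 @ unit cost 10 (adds 10)
shortest-cost path #4: 6→1→2→0 push 9 @ unit cost 12 (adds 108)
shortest-cost path #5: 6→8→3→0 push 3 @ unit cost 12 (adds 36)
shortest-cost path #6: 6→8→4→7→0 push 2 @ unit cost 15 (adds 30)
shortest-cost path #7: 6→11→2→0 push 8 @ unit cost 17 (adds 136)
shortest-cost path #8: 6→1→12→7→0 push 3 @ unit cost 19 (adds 57)
shortest-cost path #9: 6→8→4→2→0 push 1 @ unit cost 21 (adds 21)
shortest-cost path #10: 6→1→12→4→2→0 push 3 @ unit cost 27 (adds 81)
shortest-cost path #11: 6→1→12→4→2→7→0 push 1 @ unit cost 28 (adds 28)
shortest-cost path #12: 6→8→3→10→0 push 1 @ unit cost 31 (adds 31)
shortest-cost path #13: 6→1→12→4→2→11→7→0 push 3 @ unit cost 31 (adds 93)
shortest-cost path #14: 6→1→12→10→0 push 4 @ unit cost 33 (adds 132)
total cost = 912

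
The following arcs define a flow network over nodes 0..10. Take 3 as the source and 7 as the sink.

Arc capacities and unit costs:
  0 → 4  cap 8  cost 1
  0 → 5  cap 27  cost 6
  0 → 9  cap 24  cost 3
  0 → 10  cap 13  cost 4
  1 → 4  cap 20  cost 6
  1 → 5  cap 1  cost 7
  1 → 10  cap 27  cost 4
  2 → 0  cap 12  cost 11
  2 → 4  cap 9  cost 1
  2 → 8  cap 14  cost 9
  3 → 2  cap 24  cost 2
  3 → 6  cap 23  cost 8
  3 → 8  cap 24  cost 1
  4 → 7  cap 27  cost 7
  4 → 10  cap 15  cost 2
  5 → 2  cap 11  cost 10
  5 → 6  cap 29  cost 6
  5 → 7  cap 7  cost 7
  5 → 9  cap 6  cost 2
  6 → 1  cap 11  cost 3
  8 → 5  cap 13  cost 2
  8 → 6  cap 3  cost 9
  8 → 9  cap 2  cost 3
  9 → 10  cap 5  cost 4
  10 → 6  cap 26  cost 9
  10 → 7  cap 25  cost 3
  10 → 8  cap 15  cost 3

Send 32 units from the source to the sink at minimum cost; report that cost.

Minimum cost for 32 units: 398

shortest-cost path #1: 3→2→4→10→7 push 9 @ unit cost 8 (adds 72)
shortest-cost path #2: 3→8→5→7 push 7 @ unit cost 10 (adds 70)
shortest-cost path #3: 3→8→9→10→7 push 2 @ unit cost 11 (adds 22)
shortest-cost path #4: 3→8→5→9→10→7 push 3 @ unit cost 12 (adds 36)
shortest-cost path #5: 3→6→1→10→7 push 11 @ unit cost 18 (adds 198)
total cost = 398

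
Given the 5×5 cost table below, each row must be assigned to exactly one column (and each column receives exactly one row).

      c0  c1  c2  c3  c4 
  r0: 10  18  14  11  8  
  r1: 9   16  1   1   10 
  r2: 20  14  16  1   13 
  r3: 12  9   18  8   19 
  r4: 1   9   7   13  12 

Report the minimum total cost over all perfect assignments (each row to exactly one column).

Minimum assignment cost: 20

optimal assignment: row0→col4 (cost 8), row1→col2 (cost 1), row2→col3 (cost 1), row3→col1 (cost 9), row4→col0 (cost 1)
total = 8 + 1 + 1 + 9 + 1 = 20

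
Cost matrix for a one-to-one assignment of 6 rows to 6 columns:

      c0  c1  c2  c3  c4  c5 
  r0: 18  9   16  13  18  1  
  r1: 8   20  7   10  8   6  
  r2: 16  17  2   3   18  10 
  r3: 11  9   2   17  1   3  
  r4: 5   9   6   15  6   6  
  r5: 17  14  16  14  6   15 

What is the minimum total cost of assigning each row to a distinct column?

Minimum assignment cost: 29

optimal assignment: row0→col5 (cost 1), row1→col0 (cost 8), row2→col3 (cost 3), row3→col2 (cost 2), row4→col1 (cost 9), row5→col4 (cost 6)
total = 1 + 8 + 3 + 2 + 9 + 6 = 29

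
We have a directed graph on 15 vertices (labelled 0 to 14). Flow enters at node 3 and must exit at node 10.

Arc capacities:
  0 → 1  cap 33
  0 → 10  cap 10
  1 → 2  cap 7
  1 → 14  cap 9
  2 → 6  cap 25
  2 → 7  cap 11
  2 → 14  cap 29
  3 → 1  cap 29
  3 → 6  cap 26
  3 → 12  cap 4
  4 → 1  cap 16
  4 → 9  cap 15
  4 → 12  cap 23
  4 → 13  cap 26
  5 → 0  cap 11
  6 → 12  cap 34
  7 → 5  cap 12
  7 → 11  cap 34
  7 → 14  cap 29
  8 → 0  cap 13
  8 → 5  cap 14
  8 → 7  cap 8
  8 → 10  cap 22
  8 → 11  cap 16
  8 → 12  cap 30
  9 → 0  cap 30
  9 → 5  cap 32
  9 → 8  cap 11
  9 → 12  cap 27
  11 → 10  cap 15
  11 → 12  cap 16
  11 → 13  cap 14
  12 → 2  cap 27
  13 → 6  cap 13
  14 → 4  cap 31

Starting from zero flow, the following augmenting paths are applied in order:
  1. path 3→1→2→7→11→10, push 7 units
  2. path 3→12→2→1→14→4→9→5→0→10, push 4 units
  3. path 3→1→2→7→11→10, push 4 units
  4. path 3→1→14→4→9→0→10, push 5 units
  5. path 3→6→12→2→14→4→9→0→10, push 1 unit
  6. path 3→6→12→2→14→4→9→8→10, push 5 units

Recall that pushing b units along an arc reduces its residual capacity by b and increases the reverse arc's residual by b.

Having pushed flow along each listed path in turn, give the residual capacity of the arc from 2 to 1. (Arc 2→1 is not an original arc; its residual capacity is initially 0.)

after path 1 (3→1→2→7→11→10, push 7): res(2,1)=7
after path 2 (3→12→2→1→14→4→9→5→0→10, push 4): res(2,1)=3
after path 3 (3→1→2→7→11→10, push 4): res(2,1)=7
after path 4 (3→1→14→4→9→0→10, push 5): res(2,1)=7
after path 5 (3→6→12→2→14→4→9→0→10, push 1): res(2,1)=7
after path 6 (3→6→12→2→14→4→9→8→10, push 5): res(2,1)=7

Residual capacity of (2,1): 7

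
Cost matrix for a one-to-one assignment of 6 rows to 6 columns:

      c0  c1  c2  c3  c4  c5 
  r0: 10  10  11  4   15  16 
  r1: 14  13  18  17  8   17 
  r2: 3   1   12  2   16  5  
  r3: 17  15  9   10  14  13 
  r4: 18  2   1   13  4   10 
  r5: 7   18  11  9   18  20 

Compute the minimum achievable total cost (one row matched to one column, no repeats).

Minimum assignment cost: 34

optimal assignment: row0→col3 (cost 4), row1→col4 (cost 8), row2→col1 (cost 1), row3→col5 (cost 13), row4→col2 (cost 1), row5→col0 (cost 7)
total = 4 + 8 + 1 + 13 + 1 + 7 = 34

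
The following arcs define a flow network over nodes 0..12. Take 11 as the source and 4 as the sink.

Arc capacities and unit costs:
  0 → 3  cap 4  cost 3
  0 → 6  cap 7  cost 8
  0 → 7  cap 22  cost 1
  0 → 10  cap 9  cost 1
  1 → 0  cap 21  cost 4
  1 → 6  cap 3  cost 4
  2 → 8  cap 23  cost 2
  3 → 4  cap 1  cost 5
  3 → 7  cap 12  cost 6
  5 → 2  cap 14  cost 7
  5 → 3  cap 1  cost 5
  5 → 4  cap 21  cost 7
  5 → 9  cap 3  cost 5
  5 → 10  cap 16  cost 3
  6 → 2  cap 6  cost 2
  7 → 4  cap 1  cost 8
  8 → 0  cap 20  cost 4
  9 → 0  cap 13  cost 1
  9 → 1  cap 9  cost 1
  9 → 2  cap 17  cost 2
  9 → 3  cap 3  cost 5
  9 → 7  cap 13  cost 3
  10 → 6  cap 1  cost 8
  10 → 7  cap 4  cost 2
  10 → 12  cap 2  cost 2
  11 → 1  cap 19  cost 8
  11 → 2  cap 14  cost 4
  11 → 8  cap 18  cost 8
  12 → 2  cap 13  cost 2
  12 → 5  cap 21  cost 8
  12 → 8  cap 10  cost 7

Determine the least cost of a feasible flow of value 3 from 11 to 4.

shortest-cost path #1: 11→2→8→0→3→4 push 1 @ unit cost 18 (adds 18)
shortest-cost path #2: 11→2→8→0→7→4 push 1 @ unit cost 19 (adds 19)
shortest-cost path #3: 11→2→8→0→10→12→5→4 push 1 @ unit cost 28 (adds 28)
total cost = 65

Minimum cost for 3 units: 65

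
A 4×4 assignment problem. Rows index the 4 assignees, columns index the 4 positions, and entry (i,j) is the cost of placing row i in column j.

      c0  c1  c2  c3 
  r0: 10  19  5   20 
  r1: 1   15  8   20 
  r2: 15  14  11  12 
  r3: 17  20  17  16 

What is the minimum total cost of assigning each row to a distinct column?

optimal assignment: row0→col2 (cost 5), row1→col0 (cost 1), row2→col1 (cost 14), row3→col3 (cost 16)
total = 5 + 1 + 14 + 16 = 36

Minimum assignment cost: 36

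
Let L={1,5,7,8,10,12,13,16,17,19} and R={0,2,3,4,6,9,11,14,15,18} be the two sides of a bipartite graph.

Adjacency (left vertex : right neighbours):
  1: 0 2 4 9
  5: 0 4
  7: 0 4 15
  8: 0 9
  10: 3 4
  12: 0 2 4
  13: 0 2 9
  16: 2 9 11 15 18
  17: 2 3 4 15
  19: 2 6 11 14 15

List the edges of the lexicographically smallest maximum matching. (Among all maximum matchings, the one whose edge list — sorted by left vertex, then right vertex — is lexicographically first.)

|M| = 8 (so the lex-smallest maximum matching has 8 edges)
process left vertices in ascending order; for each, take the smallest-labelled available neighbour that still permits 8 edges overall, or leave it unmatched if none does
lex-smallest matching: {1-0, 5-4, 7-15, 8-9, 10-3, 12-2, 16-11, 19-6}

Lex-smallest maximum matching: {(1,0), (5,4), (7,15), (8,9), (10,3), (12,2), (16,11), (19,6)}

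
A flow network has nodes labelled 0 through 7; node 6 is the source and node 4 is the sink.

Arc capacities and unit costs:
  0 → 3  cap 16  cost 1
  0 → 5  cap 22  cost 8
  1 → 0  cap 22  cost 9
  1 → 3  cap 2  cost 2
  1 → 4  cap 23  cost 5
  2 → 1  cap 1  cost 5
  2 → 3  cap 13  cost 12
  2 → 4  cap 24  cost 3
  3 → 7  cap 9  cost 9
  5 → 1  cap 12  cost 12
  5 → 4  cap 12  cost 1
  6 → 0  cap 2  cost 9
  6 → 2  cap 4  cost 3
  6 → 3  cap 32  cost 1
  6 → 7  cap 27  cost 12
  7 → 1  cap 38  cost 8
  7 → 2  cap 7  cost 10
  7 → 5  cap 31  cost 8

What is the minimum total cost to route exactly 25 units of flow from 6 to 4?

shortest-cost path #1: 6→2→4 push 4 @ unit cost 6 (adds 24)
shortest-cost path #2: 6→0→5→4 push 2 @ unit cost 18 (adds 36)
shortest-cost path #3: 6→3→7→5→4 push 9 @ unit cost 19 (adds 171)
shortest-cost path #4: 6→7→5→4 push 1 @ unit cost 21 (adds 21)
shortest-cost path #5: 6→7→1→4 push 9 @ unit cost 25 (adds 225)
total cost = 477

Minimum cost for 25 units: 477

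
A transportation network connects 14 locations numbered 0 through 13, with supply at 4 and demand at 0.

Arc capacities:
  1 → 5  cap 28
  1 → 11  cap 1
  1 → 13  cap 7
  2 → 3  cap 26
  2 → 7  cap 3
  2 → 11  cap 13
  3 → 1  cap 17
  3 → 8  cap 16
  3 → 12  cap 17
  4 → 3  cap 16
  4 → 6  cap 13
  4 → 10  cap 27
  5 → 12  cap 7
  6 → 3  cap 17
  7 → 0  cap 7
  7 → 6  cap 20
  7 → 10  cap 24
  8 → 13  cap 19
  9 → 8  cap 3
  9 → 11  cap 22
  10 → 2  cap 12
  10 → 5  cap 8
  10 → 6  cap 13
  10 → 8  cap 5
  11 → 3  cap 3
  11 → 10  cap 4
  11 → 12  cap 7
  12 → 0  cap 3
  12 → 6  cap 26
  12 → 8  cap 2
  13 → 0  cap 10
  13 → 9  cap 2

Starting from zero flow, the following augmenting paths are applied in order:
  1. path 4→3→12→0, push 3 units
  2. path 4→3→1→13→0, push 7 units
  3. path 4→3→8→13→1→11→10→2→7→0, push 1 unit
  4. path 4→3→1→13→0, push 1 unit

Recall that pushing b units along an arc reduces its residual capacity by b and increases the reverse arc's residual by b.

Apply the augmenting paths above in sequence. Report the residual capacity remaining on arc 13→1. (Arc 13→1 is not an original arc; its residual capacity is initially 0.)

after path 1 (4→3→12→0, push 3): res(13,1)=0
after path 2 (4→3→1→13→0, push 7): res(13,1)=7
after path 3 (4→3→8→13→1→11→10→2→7→0, push 1): res(13,1)=6
after path 4 (4→3→1→13→0, push 1): res(13,1)=7

Residual capacity of (13,1): 7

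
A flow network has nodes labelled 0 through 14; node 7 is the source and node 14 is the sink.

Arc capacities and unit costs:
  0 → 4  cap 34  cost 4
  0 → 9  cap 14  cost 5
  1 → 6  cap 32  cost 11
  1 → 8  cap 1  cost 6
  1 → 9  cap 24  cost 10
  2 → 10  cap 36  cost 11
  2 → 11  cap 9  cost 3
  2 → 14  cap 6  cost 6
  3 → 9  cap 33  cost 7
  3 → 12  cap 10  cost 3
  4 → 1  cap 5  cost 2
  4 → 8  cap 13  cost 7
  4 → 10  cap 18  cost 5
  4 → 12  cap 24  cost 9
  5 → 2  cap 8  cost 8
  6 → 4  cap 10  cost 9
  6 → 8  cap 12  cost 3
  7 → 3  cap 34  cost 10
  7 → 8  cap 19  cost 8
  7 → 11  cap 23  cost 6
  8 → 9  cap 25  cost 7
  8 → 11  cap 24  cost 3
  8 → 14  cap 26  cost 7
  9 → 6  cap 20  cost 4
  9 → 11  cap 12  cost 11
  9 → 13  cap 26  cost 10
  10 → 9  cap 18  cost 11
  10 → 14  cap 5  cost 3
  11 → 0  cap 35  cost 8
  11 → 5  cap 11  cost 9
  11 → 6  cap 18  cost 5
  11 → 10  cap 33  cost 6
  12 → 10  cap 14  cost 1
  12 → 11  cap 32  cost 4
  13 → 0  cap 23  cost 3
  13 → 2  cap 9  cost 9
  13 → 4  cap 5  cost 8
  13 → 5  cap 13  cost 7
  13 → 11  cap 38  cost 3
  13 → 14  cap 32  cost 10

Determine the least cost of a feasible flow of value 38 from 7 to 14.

shortest-cost path #1: 7→8→14 push 19 @ unit cost 15 (adds 285)
shortest-cost path #2: 7→11→10→14 push 5 @ unit cost 15 (adds 75)
shortest-cost path #3: 7→11→6→8→14 push 7 @ unit cost 21 (adds 147)
shortest-cost path #4: 7→11→5→2→14 push 6 @ unit cost 29 (adds 174)
shortest-cost path #5: 7→3→9→13→14 push 1 @ unit cost 37 (adds 37)
total cost = 718

Minimum cost for 38 units: 718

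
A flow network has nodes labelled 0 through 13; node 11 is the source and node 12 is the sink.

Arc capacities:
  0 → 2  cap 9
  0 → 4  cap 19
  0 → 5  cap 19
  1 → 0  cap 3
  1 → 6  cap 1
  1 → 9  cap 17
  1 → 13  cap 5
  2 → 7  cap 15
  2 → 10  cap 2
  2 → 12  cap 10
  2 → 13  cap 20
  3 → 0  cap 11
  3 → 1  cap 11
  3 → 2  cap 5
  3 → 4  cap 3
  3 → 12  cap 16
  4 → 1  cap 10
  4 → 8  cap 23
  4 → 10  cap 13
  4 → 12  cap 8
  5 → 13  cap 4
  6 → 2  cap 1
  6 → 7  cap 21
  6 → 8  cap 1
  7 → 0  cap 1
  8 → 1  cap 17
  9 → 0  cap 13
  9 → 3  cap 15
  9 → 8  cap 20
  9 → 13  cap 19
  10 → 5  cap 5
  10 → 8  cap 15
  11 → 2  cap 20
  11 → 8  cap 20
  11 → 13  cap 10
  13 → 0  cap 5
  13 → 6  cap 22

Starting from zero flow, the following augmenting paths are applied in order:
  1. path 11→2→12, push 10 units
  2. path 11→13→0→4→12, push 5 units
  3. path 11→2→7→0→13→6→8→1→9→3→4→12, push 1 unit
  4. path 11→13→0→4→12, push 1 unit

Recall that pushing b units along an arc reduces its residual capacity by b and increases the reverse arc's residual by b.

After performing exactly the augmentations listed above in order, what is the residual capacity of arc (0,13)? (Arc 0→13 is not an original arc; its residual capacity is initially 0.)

after path 1 (11→2→12, push 10): res(0,13)=0
after path 2 (11→13→0→4→12, push 5): res(0,13)=5
after path 3 (11→2→7→0→13→6→8→1→9→3→4→12, push 1): res(0,13)=4
after path 4 (11→13→0→4→12, push 1): res(0,13)=5

Residual capacity of (0,13): 5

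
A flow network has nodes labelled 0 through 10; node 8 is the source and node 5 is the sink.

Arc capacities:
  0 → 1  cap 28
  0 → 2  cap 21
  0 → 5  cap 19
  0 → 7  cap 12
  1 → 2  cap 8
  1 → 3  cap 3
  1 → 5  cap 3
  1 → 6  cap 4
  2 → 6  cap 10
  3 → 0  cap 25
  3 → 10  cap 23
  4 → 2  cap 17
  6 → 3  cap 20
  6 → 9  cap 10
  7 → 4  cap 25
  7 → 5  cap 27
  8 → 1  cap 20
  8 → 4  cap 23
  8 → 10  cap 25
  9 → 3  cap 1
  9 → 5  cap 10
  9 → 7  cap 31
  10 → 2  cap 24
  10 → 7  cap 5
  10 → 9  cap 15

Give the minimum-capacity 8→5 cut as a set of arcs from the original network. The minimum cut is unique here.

augment #1: 8→1→5 push 3
augment #2: 8→10→7→5 push 5
augment #3: 8→10→9→5 push 10
augment #4: 8→1→3→0→5 push 3
augment #5: 8→10→9→7→5 push 5
augment #6: 8→1→6→3→0→5 push 4
augment #7: 8→1→2→6→3→0→5 push 8
augment #8: 8→4→2→6→3→0→5 push 2
max flow = 40; residual-reachable set from 8 gives S-side
cut edges (S→T): {(1,3), (1,5), (1,6), (2,6), (10,7), (10,9)} total cap 40

Min-cut arcs: {(1,3), (1,5), (1,6), (2,6), (10,7), (10,9)} (total capacity 40)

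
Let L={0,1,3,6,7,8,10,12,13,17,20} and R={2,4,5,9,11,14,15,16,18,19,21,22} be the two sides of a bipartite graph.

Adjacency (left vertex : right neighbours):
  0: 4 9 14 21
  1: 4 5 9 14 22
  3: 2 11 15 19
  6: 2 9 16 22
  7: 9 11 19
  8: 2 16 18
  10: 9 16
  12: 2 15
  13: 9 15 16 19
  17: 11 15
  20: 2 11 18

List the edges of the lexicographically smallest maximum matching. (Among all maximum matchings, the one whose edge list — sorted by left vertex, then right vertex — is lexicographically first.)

|M| = 10 (so the lex-smallest maximum matching has 10 edges)
process left vertices in ascending order; for each, take the smallest-labelled available neighbour that still permits 10 edges overall, or leave it unmatched if none does
lex-smallest matching: {0-4, 1-5, 3-2, 6-22, 7-9, 8-16, 12-15, 13-19, 17-11, 20-18}

Lex-smallest maximum matching: {(0,4), (1,5), (3,2), (6,22), (7,9), (8,16), (12,15), (13,19), (17,11), (20,18)}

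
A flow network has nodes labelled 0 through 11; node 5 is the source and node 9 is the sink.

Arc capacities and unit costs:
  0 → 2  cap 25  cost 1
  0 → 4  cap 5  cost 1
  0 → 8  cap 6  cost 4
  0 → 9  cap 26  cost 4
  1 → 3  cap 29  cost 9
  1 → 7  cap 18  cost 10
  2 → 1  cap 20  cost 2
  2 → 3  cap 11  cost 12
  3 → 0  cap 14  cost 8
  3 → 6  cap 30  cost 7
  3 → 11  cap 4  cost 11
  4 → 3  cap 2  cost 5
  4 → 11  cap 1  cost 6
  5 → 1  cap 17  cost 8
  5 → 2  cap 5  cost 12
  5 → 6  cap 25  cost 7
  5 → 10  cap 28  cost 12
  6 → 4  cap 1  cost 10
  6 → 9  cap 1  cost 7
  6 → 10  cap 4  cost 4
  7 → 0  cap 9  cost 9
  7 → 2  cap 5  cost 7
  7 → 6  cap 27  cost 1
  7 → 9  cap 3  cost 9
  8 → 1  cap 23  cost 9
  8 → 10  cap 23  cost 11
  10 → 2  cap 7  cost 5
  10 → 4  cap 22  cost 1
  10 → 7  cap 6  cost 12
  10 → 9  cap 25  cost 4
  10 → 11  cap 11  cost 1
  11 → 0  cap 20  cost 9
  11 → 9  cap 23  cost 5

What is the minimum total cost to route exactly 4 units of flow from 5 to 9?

shortest-cost path #1: 5→6→9 push 1 @ unit cost 14 (adds 14)
shortest-cost path #2: 5→6→10→9 push 3 @ unit cost 15 (adds 45)
total cost = 59

Minimum cost for 4 units: 59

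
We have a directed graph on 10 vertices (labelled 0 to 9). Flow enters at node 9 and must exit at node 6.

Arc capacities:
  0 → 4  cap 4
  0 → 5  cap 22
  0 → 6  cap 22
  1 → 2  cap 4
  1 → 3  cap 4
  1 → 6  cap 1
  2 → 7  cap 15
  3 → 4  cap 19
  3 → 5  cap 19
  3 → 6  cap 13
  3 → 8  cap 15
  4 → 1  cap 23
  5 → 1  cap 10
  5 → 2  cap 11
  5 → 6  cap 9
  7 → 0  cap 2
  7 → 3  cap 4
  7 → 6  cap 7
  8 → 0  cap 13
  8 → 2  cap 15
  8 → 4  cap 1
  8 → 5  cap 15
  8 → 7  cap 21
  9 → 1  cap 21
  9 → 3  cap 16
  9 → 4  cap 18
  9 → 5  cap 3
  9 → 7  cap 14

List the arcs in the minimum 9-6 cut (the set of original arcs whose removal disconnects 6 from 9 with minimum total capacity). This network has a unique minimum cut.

augment #1: 9→1→6 push 1
augment #2: 9→3→6 push 13
augment #3: 9→5→6 push 3
augment #4: 9→7→6 push 7
augment #5: 9→3→5→6 push 3
augment #6: 9→7→0→6 push 2
augment #7: 9→1→3→5→6 push 3
augment #8: 9→1→3→8→0→6 push 1
augment #9: 9→7→3→8→0→6 push 4
max flow = 37; residual-reachable set from 9 gives S-side
cut edges (S→T): {(1,3), (1,6), (7,0), (7,3), (7,6), (9,3), (9,5)} total cap 37

Min-cut arcs: {(1,3), (1,6), (7,0), (7,3), (7,6), (9,3), (9,5)} (total capacity 37)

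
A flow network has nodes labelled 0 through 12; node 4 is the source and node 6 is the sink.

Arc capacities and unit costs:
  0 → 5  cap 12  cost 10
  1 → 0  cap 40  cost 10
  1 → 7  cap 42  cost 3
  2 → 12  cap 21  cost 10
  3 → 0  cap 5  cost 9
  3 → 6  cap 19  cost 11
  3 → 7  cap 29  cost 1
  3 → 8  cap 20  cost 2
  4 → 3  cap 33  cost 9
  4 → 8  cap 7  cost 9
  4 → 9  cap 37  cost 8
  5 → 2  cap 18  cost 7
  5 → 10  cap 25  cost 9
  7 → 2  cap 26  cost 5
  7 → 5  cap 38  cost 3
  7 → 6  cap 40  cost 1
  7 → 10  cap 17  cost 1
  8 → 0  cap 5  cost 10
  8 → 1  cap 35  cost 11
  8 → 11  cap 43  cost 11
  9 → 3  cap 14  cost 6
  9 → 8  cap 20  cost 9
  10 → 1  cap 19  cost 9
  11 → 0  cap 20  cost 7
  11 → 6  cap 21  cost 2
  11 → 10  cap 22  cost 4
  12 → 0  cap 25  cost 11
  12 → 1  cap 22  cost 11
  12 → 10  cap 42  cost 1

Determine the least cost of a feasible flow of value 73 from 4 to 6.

shortest-cost path #1: 4→3→7→6 push 29 @ unit cost 11 (adds 319)
shortest-cost path #2: 4→3→6 push 4 @ unit cost 20 (adds 80)
shortest-cost path #3: 4→8→11→6 push 7 @ unit cost 22 (adds 154)
shortest-cost path #4: 4→9→3→6 push 14 @ unit cost 25 (adds 350)
shortest-cost path #5: 4→9→8→11→6 push 14 @ unit cost 30 (adds 420)
shortest-cost path #6: 4→9→8→1→7→6 push 5 @ unit cost 32 (adds 160)
total cost = 1483

Minimum cost for 73 units: 1483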